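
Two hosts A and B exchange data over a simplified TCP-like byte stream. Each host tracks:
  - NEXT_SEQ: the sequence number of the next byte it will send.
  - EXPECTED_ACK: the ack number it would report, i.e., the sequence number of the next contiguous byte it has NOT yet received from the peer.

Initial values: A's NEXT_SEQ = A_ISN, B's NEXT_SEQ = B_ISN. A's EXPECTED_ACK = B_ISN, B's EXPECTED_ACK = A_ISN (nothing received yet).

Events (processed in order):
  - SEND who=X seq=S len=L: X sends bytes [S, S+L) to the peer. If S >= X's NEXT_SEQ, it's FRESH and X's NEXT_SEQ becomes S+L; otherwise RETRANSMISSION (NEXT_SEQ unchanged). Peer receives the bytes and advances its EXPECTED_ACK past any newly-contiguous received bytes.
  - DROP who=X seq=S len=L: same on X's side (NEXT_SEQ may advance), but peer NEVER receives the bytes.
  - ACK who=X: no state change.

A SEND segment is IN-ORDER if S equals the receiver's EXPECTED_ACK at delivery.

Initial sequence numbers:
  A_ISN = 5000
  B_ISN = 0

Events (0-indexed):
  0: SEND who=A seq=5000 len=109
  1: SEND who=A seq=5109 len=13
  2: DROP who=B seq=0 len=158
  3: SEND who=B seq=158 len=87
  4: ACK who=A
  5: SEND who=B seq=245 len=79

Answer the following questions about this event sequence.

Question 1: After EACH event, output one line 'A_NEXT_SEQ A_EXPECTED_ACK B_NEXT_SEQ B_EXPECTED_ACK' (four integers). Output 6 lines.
5109 0 0 5109
5122 0 0 5122
5122 0 158 5122
5122 0 245 5122
5122 0 245 5122
5122 0 324 5122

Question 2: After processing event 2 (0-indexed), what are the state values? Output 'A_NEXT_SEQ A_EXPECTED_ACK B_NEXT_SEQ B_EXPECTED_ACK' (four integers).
After event 0: A_seq=5109 A_ack=0 B_seq=0 B_ack=5109
After event 1: A_seq=5122 A_ack=0 B_seq=0 B_ack=5122
After event 2: A_seq=5122 A_ack=0 B_seq=158 B_ack=5122

5122 0 158 5122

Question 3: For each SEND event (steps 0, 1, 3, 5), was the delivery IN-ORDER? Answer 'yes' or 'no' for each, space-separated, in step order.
Answer: yes yes no no

Derivation:
Step 0: SEND seq=5000 -> in-order
Step 1: SEND seq=5109 -> in-order
Step 3: SEND seq=158 -> out-of-order
Step 5: SEND seq=245 -> out-of-order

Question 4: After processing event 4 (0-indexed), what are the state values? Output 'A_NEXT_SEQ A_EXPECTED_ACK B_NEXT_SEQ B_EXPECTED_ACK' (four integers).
After event 0: A_seq=5109 A_ack=0 B_seq=0 B_ack=5109
After event 1: A_seq=5122 A_ack=0 B_seq=0 B_ack=5122
After event 2: A_seq=5122 A_ack=0 B_seq=158 B_ack=5122
After event 3: A_seq=5122 A_ack=0 B_seq=245 B_ack=5122
After event 4: A_seq=5122 A_ack=0 B_seq=245 B_ack=5122

5122 0 245 5122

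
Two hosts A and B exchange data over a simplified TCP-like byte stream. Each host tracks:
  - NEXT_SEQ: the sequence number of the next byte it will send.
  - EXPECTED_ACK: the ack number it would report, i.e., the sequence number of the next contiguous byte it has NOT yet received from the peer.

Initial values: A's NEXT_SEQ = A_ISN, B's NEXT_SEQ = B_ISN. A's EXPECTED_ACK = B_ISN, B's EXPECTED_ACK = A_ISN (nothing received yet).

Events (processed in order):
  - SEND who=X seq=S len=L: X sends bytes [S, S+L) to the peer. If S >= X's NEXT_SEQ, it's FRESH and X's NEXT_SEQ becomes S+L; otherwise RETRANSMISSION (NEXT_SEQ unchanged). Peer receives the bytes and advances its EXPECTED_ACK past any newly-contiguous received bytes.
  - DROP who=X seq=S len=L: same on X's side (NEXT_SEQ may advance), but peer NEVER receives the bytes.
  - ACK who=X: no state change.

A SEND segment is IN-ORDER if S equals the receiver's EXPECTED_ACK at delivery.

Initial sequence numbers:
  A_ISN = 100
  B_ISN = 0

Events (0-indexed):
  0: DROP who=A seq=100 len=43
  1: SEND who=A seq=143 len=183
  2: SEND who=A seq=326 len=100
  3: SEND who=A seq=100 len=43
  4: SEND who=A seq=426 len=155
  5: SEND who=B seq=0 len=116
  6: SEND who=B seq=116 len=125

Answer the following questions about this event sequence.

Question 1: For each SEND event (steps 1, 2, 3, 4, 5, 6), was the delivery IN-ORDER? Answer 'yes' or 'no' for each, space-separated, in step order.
Answer: no no yes yes yes yes

Derivation:
Step 1: SEND seq=143 -> out-of-order
Step 2: SEND seq=326 -> out-of-order
Step 3: SEND seq=100 -> in-order
Step 4: SEND seq=426 -> in-order
Step 5: SEND seq=0 -> in-order
Step 6: SEND seq=116 -> in-order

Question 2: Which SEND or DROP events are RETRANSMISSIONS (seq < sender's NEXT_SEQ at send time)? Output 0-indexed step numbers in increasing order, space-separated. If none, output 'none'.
Step 0: DROP seq=100 -> fresh
Step 1: SEND seq=143 -> fresh
Step 2: SEND seq=326 -> fresh
Step 3: SEND seq=100 -> retransmit
Step 4: SEND seq=426 -> fresh
Step 5: SEND seq=0 -> fresh
Step 6: SEND seq=116 -> fresh

Answer: 3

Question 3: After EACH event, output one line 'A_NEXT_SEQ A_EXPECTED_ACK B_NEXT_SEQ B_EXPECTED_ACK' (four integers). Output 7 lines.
143 0 0 100
326 0 0 100
426 0 0 100
426 0 0 426
581 0 0 581
581 116 116 581
581 241 241 581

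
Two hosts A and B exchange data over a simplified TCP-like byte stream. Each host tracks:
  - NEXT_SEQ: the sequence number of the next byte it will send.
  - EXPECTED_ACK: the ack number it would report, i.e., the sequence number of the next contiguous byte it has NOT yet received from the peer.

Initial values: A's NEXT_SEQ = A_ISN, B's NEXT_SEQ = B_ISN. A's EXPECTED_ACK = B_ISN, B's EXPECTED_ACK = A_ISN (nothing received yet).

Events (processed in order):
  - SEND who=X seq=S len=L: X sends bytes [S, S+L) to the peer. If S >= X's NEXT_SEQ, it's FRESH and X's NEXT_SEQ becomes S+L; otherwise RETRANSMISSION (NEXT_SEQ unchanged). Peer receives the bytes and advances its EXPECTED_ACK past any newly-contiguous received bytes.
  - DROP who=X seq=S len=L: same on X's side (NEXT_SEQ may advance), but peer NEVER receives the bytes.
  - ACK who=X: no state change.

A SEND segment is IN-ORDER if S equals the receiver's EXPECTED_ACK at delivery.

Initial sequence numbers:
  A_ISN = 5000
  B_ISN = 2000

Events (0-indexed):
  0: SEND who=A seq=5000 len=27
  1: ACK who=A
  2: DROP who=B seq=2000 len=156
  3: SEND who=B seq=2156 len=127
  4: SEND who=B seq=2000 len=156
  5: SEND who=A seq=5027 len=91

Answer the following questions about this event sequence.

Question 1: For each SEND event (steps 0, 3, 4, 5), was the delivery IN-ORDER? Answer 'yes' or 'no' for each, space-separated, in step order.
Step 0: SEND seq=5000 -> in-order
Step 3: SEND seq=2156 -> out-of-order
Step 4: SEND seq=2000 -> in-order
Step 5: SEND seq=5027 -> in-order

Answer: yes no yes yes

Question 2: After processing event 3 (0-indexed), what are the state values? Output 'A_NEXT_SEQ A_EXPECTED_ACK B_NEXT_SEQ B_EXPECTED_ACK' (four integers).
After event 0: A_seq=5027 A_ack=2000 B_seq=2000 B_ack=5027
After event 1: A_seq=5027 A_ack=2000 B_seq=2000 B_ack=5027
After event 2: A_seq=5027 A_ack=2000 B_seq=2156 B_ack=5027
After event 3: A_seq=5027 A_ack=2000 B_seq=2283 B_ack=5027

5027 2000 2283 5027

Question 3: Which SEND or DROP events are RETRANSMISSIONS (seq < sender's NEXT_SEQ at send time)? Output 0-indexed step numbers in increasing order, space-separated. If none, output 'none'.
Step 0: SEND seq=5000 -> fresh
Step 2: DROP seq=2000 -> fresh
Step 3: SEND seq=2156 -> fresh
Step 4: SEND seq=2000 -> retransmit
Step 5: SEND seq=5027 -> fresh

Answer: 4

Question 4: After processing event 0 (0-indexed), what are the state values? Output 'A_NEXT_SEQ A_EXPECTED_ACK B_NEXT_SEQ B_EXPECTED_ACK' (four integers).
After event 0: A_seq=5027 A_ack=2000 B_seq=2000 B_ack=5027

5027 2000 2000 5027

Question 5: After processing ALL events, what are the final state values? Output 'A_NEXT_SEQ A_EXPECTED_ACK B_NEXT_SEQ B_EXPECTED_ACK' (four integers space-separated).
Answer: 5118 2283 2283 5118

Derivation:
After event 0: A_seq=5027 A_ack=2000 B_seq=2000 B_ack=5027
After event 1: A_seq=5027 A_ack=2000 B_seq=2000 B_ack=5027
After event 2: A_seq=5027 A_ack=2000 B_seq=2156 B_ack=5027
After event 3: A_seq=5027 A_ack=2000 B_seq=2283 B_ack=5027
After event 4: A_seq=5027 A_ack=2283 B_seq=2283 B_ack=5027
After event 5: A_seq=5118 A_ack=2283 B_seq=2283 B_ack=5118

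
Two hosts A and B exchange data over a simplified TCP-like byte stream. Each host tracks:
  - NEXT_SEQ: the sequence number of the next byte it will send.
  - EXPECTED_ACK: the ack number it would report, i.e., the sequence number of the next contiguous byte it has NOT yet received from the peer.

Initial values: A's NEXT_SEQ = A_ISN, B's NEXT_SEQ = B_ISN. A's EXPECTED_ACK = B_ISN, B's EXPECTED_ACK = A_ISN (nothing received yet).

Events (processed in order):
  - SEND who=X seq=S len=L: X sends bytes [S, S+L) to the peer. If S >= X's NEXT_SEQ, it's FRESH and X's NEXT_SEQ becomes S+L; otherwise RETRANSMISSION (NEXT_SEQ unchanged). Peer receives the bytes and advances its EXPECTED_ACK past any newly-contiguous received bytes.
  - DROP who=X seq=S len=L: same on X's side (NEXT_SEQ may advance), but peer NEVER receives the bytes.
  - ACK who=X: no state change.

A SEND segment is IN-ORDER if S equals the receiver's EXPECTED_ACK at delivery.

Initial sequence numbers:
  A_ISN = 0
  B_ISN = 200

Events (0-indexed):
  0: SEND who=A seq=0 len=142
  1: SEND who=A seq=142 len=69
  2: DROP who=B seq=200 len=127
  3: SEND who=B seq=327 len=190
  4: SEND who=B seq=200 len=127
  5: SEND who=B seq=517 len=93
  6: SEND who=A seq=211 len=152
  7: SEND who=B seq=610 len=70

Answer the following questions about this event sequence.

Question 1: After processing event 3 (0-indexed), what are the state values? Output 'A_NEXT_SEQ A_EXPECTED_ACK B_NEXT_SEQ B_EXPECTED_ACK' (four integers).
After event 0: A_seq=142 A_ack=200 B_seq=200 B_ack=142
After event 1: A_seq=211 A_ack=200 B_seq=200 B_ack=211
After event 2: A_seq=211 A_ack=200 B_seq=327 B_ack=211
After event 3: A_seq=211 A_ack=200 B_seq=517 B_ack=211

211 200 517 211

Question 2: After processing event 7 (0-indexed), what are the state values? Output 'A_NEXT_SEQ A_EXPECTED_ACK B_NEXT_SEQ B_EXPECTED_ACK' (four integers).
After event 0: A_seq=142 A_ack=200 B_seq=200 B_ack=142
After event 1: A_seq=211 A_ack=200 B_seq=200 B_ack=211
After event 2: A_seq=211 A_ack=200 B_seq=327 B_ack=211
After event 3: A_seq=211 A_ack=200 B_seq=517 B_ack=211
After event 4: A_seq=211 A_ack=517 B_seq=517 B_ack=211
After event 5: A_seq=211 A_ack=610 B_seq=610 B_ack=211
After event 6: A_seq=363 A_ack=610 B_seq=610 B_ack=363
After event 7: A_seq=363 A_ack=680 B_seq=680 B_ack=363

363 680 680 363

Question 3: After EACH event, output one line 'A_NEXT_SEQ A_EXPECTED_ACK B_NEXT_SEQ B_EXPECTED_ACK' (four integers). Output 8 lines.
142 200 200 142
211 200 200 211
211 200 327 211
211 200 517 211
211 517 517 211
211 610 610 211
363 610 610 363
363 680 680 363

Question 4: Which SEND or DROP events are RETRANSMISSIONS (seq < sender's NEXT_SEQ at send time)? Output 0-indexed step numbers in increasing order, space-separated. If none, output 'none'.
Step 0: SEND seq=0 -> fresh
Step 1: SEND seq=142 -> fresh
Step 2: DROP seq=200 -> fresh
Step 3: SEND seq=327 -> fresh
Step 4: SEND seq=200 -> retransmit
Step 5: SEND seq=517 -> fresh
Step 6: SEND seq=211 -> fresh
Step 7: SEND seq=610 -> fresh

Answer: 4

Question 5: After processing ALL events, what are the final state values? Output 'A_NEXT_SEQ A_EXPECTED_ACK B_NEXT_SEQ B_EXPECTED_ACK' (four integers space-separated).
Answer: 363 680 680 363

Derivation:
After event 0: A_seq=142 A_ack=200 B_seq=200 B_ack=142
After event 1: A_seq=211 A_ack=200 B_seq=200 B_ack=211
After event 2: A_seq=211 A_ack=200 B_seq=327 B_ack=211
After event 3: A_seq=211 A_ack=200 B_seq=517 B_ack=211
After event 4: A_seq=211 A_ack=517 B_seq=517 B_ack=211
After event 5: A_seq=211 A_ack=610 B_seq=610 B_ack=211
After event 6: A_seq=363 A_ack=610 B_seq=610 B_ack=363
After event 7: A_seq=363 A_ack=680 B_seq=680 B_ack=363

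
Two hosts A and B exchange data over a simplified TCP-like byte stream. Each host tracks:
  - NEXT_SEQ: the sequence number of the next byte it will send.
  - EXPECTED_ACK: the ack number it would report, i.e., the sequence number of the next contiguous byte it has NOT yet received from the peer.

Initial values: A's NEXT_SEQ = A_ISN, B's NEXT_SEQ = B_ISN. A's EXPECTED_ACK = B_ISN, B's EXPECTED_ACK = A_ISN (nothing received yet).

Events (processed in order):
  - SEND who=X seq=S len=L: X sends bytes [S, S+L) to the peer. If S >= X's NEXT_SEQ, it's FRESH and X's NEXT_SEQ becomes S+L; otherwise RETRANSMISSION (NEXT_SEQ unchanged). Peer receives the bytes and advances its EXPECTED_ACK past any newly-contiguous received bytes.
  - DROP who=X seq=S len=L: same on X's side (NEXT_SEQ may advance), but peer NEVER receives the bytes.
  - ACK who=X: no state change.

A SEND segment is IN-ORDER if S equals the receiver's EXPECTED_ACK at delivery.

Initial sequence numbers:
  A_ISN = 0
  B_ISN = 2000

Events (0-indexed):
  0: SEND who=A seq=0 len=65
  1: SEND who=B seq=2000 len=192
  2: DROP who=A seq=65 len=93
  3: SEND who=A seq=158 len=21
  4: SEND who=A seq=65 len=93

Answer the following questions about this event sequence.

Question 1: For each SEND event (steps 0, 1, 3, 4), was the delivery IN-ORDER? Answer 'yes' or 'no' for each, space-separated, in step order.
Answer: yes yes no yes

Derivation:
Step 0: SEND seq=0 -> in-order
Step 1: SEND seq=2000 -> in-order
Step 3: SEND seq=158 -> out-of-order
Step 4: SEND seq=65 -> in-order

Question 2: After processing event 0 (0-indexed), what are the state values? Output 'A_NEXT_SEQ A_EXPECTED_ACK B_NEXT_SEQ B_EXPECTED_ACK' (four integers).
After event 0: A_seq=65 A_ack=2000 B_seq=2000 B_ack=65

65 2000 2000 65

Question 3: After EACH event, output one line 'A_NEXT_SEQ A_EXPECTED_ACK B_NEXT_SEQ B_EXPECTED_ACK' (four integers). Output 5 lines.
65 2000 2000 65
65 2192 2192 65
158 2192 2192 65
179 2192 2192 65
179 2192 2192 179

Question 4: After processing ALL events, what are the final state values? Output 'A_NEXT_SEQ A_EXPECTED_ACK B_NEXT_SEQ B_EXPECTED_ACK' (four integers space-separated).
Answer: 179 2192 2192 179

Derivation:
After event 0: A_seq=65 A_ack=2000 B_seq=2000 B_ack=65
After event 1: A_seq=65 A_ack=2192 B_seq=2192 B_ack=65
After event 2: A_seq=158 A_ack=2192 B_seq=2192 B_ack=65
After event 3: A_seq=179 A_ack=2192 B_seq=2192 B_ack=65
After event 4: A_seq=179 A_ack=2192 B_seq=2192 B_ack=179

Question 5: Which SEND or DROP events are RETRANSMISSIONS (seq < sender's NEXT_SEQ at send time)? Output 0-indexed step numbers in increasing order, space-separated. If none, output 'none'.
Step 0: SEND seq=0 -> fresh
Step 1: SEND seq=2000 -> fresh
Step 2: DROP seq=65 -> fresh
Step 3: SEND seq=158 -> fresh
Step 4: SEND seq=65 -> retransmit

Answer: 4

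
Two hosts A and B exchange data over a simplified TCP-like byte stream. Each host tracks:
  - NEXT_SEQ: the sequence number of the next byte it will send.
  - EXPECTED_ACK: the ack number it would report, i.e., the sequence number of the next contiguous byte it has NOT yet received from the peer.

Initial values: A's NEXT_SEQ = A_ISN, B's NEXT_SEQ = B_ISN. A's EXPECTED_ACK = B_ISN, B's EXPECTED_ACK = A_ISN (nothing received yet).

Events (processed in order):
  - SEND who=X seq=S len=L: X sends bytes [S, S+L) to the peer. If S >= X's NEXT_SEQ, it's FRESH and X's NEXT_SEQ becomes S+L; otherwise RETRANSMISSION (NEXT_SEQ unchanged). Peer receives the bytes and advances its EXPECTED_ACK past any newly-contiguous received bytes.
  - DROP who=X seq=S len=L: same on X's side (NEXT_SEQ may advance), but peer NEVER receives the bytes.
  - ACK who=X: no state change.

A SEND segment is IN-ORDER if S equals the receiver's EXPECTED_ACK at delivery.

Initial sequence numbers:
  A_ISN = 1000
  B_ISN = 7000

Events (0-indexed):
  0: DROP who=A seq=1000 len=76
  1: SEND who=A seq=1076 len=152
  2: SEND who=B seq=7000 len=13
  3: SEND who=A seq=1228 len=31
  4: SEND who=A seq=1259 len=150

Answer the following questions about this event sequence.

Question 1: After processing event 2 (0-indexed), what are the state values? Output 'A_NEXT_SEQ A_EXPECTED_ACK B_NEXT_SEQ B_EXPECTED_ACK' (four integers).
After event 0: A_seq=1076 A_ack=7000 B_seq=7000 B_ack=1000
After event 1: A_seq=1228 A_ack=7000 B_seq=7000 B_ack=1000
After event 2: A_seq=1228 A_ack=7013 B_seq=7013 B_ack=1000

1228 7013 7013 1000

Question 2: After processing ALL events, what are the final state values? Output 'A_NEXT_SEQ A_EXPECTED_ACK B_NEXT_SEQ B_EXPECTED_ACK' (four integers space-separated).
After event 0: A_seq=1076 A_ack=7000 B_seq=7000 B_ack=1000
After event 1: A_seq=1228 A_ack=7000 B_seq=7000 B_ack=1000
After event 2: A_seq=1228 A_ack=7013 B_seq=7013 B_ack=1000
After event 3: A_seq=1259 A_ack=7013 B_seq=7013 B_ack=1000
After event 4: A_seq=1409 A_ack=7013 B_seq=7013 B_ack=1000

Answer: 1409 7013 7013 1000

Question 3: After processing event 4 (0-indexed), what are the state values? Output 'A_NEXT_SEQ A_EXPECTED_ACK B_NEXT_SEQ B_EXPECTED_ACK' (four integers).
After event 0: A_seq=1076 A_ack=7000 B_seq=7000 B_ack=1000
After event 1: A_seq=1228 A_ack=7000 B_seq=7000 B_ack=1000
After event 2: A_seq=1228 A_ack=7013 B_seq=7013 B_ack=1000
After event 3: A_seq=1259 A_ack=7013 B_seq=7013 B_ack=1000
After event 4: A_seq=1409 A_ack=7013 B_seq=7013 B_ack=1000

1409 7013 7013 1000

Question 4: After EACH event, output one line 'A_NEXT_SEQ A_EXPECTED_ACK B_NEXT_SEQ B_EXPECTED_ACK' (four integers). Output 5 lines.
1076 7000 7000 1000
1228 7000 7000 1000
1228 7013 7013 1000
1259 7013 7013 1000
1409 7013 7013 1000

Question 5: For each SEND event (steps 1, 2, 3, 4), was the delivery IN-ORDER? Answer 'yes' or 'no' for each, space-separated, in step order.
Step 1: SEND seq=1076 -> out-of-order
Step 2: SEND seq=7000 -> in-order
Step 3: SEND seq=1228 -> out-of-order
Step 4: SEND seq=1259 -> out-of-order

Answer: no yes no no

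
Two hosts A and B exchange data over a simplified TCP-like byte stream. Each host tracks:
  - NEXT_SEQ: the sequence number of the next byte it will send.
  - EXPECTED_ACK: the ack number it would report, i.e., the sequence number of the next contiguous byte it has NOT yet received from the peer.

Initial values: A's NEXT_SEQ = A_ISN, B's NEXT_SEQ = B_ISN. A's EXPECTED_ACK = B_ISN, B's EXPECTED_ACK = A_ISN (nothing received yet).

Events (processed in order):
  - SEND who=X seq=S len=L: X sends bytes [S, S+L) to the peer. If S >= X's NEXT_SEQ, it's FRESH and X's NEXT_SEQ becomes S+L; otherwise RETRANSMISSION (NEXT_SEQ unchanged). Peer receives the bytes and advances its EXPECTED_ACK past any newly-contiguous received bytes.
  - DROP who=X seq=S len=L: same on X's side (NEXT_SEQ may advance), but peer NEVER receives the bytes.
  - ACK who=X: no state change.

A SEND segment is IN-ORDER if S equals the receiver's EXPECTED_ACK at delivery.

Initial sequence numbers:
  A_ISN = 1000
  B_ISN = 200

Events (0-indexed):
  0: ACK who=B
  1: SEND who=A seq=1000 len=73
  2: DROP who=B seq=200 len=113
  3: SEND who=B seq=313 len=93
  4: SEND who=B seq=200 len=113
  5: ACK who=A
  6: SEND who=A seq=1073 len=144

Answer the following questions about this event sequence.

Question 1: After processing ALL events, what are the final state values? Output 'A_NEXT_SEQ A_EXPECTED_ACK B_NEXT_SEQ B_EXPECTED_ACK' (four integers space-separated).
Answer: 1217 406 406 1217

Derivation:
After event 0: A_seq=1000 A_ack=200 B_seq=200 B_ack=1000
After event 1: A_seq=1073 A_ack=200 B_seq=200 B_ack=1073
After event 2: A_seq=1073 A_ack=200 B_seq=313 B_ack=1073
After event 3: A_seq=1073 A_ack=200 B_seq=406 B_ack=1073
After event 4: A_seq=1073 A_ack=406 B_seq=406 B_ack=1073
After event 5: A_seq=1073 A_ack=406 B_seq=406 B_ack=1073
After event 6: A_seq=1217 A_ack=406 B_seq=406 B_ack=1217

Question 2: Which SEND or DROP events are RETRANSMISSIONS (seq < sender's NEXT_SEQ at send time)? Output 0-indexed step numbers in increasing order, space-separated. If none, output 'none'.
Answer: 4

Derivation:
Step 1: SEND seq=1000 -> fresh
Step 2: DROP seq=200 -> fresh
Step 3: SEND seq=313 -> fresh
Step 4: SEND seq=200 -> retransmit
Step 6: SEND seq=1073 -> fresh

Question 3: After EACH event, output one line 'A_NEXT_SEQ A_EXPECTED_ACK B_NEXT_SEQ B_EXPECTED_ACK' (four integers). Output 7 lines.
1000 200 200 1000
1073 200 200 1073
1073 200 313 1073
1073 200 406 1073
1073 406 406 1073
1073 406 406 1073
1217 406 406 1217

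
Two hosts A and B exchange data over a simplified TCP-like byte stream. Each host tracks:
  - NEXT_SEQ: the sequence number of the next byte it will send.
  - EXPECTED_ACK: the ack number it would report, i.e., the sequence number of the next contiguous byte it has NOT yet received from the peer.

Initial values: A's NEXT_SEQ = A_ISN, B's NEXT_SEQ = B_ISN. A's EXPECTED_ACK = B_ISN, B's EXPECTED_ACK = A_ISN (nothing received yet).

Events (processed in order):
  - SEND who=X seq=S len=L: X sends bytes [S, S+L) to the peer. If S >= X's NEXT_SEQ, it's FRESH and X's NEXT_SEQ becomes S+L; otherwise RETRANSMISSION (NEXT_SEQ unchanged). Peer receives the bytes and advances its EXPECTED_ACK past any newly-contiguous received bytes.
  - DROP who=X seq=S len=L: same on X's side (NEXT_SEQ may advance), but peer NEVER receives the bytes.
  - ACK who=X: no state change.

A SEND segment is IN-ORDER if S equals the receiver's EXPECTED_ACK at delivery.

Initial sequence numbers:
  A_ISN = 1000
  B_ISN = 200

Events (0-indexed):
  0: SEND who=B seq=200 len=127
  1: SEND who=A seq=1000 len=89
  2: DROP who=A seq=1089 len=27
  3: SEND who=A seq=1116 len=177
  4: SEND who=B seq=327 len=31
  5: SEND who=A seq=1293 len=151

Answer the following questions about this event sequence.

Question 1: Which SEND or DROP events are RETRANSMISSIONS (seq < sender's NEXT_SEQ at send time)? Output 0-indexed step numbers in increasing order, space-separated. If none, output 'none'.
Answer: none

Derivation:
Step 0: SEND seq=200 -> fresh
Step 1: SEND seq=1000 -> fresh
Step 2: DROP seq=1089 -> fresh
Step 3: SEND seq=1116 -> fresh
Step 4: SEND seq=327 -> fresh
Step 5: SEND seq=1293 -> fresh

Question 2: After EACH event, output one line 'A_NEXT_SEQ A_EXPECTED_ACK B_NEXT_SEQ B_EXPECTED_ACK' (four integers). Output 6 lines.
1000 327 327 1000
1089 327 327 1089
1116 327 327 1089
1293 327 327 1089
1293 358 358 1089
1444 358 358 1089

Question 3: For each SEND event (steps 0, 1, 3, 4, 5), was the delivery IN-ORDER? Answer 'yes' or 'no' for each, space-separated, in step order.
Answer: yes yes no yes no

Derivation:
Step 0: SEND seq=200 -> in-order
Step 1: SEND seq=1000 -> in-order
Step 3: SEND seq=1116 -> out-of-order
Step 4: SEND seq=327 -> in-order
Step 5: SEND seq=1293 -> out-of-order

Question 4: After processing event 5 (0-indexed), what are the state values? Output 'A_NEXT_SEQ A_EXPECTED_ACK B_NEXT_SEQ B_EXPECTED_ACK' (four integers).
After event 0: A_seq=1000 A_ack=327 B_seq=327 B_ack=1000
After event 1: A_seq=1089 A_ack=327 B_seq=327 B_ack=1089
After event 2: A_seq=1116 A_ack=327 B_seq=327 B_ack=1089
After event 3: A_seq=1293 A_ack=327 B_seq=327 B_ack=1089
After event 4: A_seq=1293 A_ack=358 B_seq=358 B_ack=1089
After event 5: A_seq=1444 A_ack=358 B_seq=358 B_ack=1089

1444 358 358 1089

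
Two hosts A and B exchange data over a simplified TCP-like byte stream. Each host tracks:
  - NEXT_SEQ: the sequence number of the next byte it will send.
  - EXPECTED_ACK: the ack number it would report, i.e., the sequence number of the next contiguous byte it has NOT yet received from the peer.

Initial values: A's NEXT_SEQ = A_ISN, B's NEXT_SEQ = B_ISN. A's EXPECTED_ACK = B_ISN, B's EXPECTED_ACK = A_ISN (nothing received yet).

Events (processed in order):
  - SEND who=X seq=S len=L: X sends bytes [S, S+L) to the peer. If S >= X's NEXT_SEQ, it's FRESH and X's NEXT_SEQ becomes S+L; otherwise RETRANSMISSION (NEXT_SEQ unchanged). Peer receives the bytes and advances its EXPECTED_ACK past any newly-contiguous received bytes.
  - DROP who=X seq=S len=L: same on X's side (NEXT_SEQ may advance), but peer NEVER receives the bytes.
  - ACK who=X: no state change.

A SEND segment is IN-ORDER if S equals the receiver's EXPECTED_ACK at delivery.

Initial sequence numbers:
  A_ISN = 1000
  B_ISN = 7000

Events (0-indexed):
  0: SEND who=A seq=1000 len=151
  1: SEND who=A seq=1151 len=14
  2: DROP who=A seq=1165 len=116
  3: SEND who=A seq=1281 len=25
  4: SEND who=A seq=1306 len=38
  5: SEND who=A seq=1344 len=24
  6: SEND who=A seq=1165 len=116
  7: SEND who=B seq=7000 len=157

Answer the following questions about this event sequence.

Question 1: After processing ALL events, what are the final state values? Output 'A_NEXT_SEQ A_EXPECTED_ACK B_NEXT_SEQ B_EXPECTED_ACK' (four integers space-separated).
After event 0: A_seq=1151 A_ack=7000 B_seq=7000 B_ack=1151
After event 1: A_seq=1165 A_ack=7000 B_seq=7000 B_ack=1165
After event 2: A_seq=1281 A_ack=7000 B_seq=7000 B_ack=1165
After event 3: A_seq=1306 A_ack=7000 B_seq=7000 B_ack=1165
After event 4: A_seq=1344 A_ack=7000 B_seq=7000 B_ack=1165
After event 5: A_seq=1368 A_ack=7000 B_seq=7000 B_ack=1165
After event 6: A_seq=1368 A_ack=7000 B_seq=7000 B_ack=1368
After event 7: A_seq=1368 A_ack=7157 B_seq=7157 B_ack=1368

Answer: 1368 7157 7157 1368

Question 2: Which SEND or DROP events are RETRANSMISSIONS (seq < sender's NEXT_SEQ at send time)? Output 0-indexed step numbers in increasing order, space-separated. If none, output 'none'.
Step 0: SEND seq=1000 -> fresh
Step 1: SEND seq=1151 -> fresh
Step 2: DROP seq=1165 -> fresh
Step 3: SEND seq=1281 -> fresh
Step 4: SEND seq=1306 -> fresh
Step 5: SEND seq=1344 -> fresh
Step 6: SEND seq=1165 -> retransmit
Step 7: SEND seq=7000 -> fresh

Answer: 6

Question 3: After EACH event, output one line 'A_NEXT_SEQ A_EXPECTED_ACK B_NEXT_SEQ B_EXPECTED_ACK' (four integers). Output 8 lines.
1151 7000 7000 1151
1165 7000 7000 1165
1281 7000 7000 1165
1306 7000 7000 1165
1344 7000 7000 1165
1368 7000 7000 1165
1368 7000 7000 1368
1368 7157 7157 1368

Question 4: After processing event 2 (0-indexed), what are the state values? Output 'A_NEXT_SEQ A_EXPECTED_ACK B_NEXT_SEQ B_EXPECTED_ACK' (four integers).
After event 0: A_seq=1151 A_ack=7000 B_seq=7000 B_ack=1151
After event 1: A_seq=1165 A_ack=7000 B_seq=7000 B_ack=1165
After event 2: A_seq=1281 A_ack=7000 B_seq=7000 B_ack=1165

1281 7000 7000 1165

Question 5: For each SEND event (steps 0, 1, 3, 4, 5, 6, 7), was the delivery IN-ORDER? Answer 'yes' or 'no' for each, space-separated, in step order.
Answer: yes yes no no no yes yes

Derivation:
Step 0: SEND seq=1000 -> in-order
Step 1: SEND seq=1151 -> in-order
Step 3: SEND seq=1281 -> out-of-order
Step 4: SEND seq=1306 -> out-of-order
Step 5: SEND seq=1344 -> out-of-order
Step 6: SEND seq=1165 -> in-order
Step 7: SEND seq=7000 -> in-order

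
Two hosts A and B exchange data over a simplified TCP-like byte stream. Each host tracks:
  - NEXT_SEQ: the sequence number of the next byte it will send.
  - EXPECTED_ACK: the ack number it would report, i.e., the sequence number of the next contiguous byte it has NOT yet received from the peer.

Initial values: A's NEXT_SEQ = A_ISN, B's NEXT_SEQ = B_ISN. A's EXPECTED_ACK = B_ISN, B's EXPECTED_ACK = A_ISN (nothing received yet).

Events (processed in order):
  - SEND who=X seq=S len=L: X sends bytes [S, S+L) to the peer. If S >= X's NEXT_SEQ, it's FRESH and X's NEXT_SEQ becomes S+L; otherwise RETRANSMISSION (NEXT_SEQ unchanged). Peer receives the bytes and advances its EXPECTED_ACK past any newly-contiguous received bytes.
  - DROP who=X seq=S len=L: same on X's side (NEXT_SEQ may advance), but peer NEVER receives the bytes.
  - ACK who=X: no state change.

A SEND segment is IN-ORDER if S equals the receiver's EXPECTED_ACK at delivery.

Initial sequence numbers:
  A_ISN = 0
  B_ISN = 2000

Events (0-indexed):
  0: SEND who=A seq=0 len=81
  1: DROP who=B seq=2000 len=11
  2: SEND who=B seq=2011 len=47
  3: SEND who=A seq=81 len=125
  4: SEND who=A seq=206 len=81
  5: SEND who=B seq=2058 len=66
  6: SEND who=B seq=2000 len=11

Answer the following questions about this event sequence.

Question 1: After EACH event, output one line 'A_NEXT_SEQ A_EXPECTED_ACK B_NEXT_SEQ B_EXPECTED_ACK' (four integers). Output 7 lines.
81 2000 2000 81
81 2000 2011 81
81 2000 2058 81
206 2000 2058 206
287 2000 2058 287
287 2000 2124 287
287 2124 2124 287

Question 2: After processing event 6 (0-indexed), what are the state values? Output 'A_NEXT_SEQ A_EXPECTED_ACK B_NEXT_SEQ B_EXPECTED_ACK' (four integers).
After event 0: A_seq=81 A_ack=2000 B_seq=2000 B_ack=81
After event 1: A_seq=81 A_ack=2000 B_seq=2011 B_ack=81
After event 2: A_seq=81 A_ack=2000 B_seq=2058 B_ack=81
After event 3: A_seq=206 A_ack=2000 B_seq=2058 B_ack=206
After event 4: A_seq=287 A_ack=2000 B_seq=2058 B_ack=287
After event 5: A_seq=287 A_ack=2000 B_seq=2124 B_ack=287
After event 6: A_seq=287 A_ack=2124 B_seq=2124 B_ack=287

287 2124 2124 287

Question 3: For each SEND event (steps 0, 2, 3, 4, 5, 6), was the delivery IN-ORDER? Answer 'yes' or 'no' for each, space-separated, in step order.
Step 0: SEND seq=0 -> in-order
Step 2: SEND seq=2011 -> out-of-order
Step 3: SEND seq=81 -> in-order
Step 4: SEND seq=206 -> in-order
Step 5: SEND seq=2058 -> out-of-order
Step 6: SEND seq=2000 -> in-order

Answer: yes no yes yes no yes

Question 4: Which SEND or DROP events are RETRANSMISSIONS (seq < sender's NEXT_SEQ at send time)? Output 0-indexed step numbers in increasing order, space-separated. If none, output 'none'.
Answer: 6

Derivation:
Step 0: SEND seq=0 -> fresh
Step 1: DROP seq=2000 -> fresh
Step 2: SEND seq=2011 -> fresh
Step 3: SEND seq=81 -> fresh
Step 4: SEND seq=206 -> fresh
Step 5: SEND seq=2058 -> fresh
Step 6: SEND seq=2000 -> retransmit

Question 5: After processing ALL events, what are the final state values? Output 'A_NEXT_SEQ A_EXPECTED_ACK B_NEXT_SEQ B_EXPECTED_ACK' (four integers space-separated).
Answer: 287 2124 2124 287

Derivation:
After event 0: A_seq=81 A_ack=2000 B_seq=2000 B_ack=81
After event 1: A_seq=81 A_ack=2000 B_seq=2011 B_ack=81
After event 2: A_seq=81 A_ack=2000 B_seq=2058 B_ack=81
After event 3: A_seq=206 A_ack=2000 B_seq=2058 B_ack=206
After event 4: A_seq=287 A_ack=2000 B_seq=2058 B_ack=287
After event 5: A_seq=287 A_ack=2000 B_seq=2124 B_ack=287
After event 6: A_seq=287 A_ack=2124 B_seq=2124 B_ack=287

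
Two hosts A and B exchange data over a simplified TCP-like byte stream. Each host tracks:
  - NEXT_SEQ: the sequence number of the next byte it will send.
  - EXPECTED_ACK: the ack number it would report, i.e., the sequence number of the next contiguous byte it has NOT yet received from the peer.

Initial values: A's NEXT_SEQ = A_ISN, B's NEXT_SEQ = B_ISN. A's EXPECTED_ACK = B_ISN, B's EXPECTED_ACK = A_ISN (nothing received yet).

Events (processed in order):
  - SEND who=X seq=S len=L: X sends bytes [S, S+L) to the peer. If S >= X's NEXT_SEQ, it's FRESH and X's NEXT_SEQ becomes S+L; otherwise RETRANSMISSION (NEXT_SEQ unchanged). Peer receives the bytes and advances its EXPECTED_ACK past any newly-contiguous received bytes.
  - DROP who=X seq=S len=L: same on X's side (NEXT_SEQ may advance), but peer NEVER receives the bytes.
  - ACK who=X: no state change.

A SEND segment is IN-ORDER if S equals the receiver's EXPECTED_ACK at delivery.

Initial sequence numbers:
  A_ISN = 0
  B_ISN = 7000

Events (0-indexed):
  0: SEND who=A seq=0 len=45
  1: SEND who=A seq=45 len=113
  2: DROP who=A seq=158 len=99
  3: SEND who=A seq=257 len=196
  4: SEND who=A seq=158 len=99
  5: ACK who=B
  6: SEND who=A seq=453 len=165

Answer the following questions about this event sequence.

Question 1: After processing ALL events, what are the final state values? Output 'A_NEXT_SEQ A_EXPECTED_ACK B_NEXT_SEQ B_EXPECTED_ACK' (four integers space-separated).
Answer: 618 7000 7000 618

Derivation:
After event 0: A_seq=45 A_ack=7000 B_seq=7000 B_ack=45
After event 1: A_seq=158 A_ack=7000 B_seq=7000 B_ack=158
After event 2: A_seq=257 A_ack=7000 B_seq=7000 B_ack=158
After event 3: A_seq=453 A_ack=7000 B_seq=7000 B_ack=158
After event 4: A_seq=453 A_ack=7000 B_seq=7000 B_ack=453
After event 5: A_seq=453 A_ack=7000 B_seq=7000 B_ack=453
After event 6: A_seq=618 A_ack=7000 B_seq=7000 B_ack=618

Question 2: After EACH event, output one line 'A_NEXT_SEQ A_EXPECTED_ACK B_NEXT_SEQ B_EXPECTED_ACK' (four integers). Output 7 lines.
45 7000 7000 45
158 7000 7000 158
257 7000 7000 158
453 7000 7000 158
453 7000 7000 453
453 7000 7000 453
618 7000 7000 618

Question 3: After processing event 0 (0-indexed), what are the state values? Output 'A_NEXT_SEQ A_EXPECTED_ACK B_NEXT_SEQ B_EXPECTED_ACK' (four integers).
After event 0: A_seq=45 A_ack=7000 B_seq=7000 B_ack=45

45 7000 7000 45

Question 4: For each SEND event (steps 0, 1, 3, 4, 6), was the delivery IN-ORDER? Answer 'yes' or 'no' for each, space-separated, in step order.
Answer: yes yes no yes yes

Derivation:
Step 0: SEND seq=0 -> in-order
Step 1: SEND seq=45 -> in-order
Step 3: SEND seq=257 -> out-of-order
Step 4: SEND seq=158 -> in-order
Step 6: SEND seq=453 -> in-order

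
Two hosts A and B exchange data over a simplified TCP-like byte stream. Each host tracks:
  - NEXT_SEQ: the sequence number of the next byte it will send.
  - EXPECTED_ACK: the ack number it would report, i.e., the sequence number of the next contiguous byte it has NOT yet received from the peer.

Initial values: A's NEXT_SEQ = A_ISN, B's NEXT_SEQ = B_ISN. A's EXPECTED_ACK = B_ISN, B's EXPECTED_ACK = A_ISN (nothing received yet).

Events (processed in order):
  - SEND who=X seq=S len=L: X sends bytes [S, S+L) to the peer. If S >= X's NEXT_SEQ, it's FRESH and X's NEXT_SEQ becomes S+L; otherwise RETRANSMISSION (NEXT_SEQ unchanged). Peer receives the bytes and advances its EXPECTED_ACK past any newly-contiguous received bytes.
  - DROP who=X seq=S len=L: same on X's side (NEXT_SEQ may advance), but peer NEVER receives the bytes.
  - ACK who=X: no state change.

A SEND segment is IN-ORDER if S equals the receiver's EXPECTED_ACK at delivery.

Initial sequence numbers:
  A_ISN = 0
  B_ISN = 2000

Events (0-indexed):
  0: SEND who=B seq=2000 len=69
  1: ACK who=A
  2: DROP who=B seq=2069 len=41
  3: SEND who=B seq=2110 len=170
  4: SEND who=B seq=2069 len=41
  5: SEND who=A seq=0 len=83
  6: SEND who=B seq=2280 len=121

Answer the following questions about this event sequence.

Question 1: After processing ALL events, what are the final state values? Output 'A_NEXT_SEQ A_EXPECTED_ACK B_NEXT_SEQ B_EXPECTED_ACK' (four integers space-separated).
Answer: 83 2401 2401 83

Derivation:
After event 0: A_seq=0 A_ack=2069 B_seq=2069 B_ack=0
After event 1: A_seq=0 A_ack=2069 B_seq=2069 B_ack=0
After event 2: A_seq=0 A_ack=2069 B_seq=2110 B_ack=0
After event 3: A_seq=0 A_ack=2069 B_seq=2280 B_ack=0
After event 4: A_seq=0 A_ack=2280 B_seq=2280 B_ack=0
After event 5: A_seq=83 A_ack=2280 B_seq=2280 B_ack=83
After event 6: A_seq=83 A_ack=2401 B_seq=2401 B_ack=83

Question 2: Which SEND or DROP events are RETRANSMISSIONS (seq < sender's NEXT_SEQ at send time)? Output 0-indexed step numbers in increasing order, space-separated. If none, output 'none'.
Answer: 4

Derivation:
Step 0: SEND seq=2000 -> fresh
Step 2: DROP seq=2069 -> fresh
Step 3: SEND seq=2110 -> fresh
Step 4: SEND seq=2069 -> retransmit
Step 5: SEND seq=0 -> fresh
Step 6: SEND seq=2280 -> fresh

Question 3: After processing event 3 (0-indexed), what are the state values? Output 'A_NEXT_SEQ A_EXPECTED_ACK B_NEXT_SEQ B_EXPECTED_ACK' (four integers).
After event 0: A_seq=0 A_ack=2069 B_seq=2069 B_ack=0
After event 1: A_seq=0 A_ack=2069 B_seq=2069 B_ack=0
After event 2: A_seq=0 A_ack=2069 B_seq=2110 B_ack=0
After event 3: A_seq=0 A_ack=2069 B_seq=2280 B_ack=0

0 2069 2280 0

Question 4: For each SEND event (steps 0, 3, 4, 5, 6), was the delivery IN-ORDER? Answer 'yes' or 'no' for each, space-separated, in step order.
Answer: yes no yes yes yes

Derivation:
Step 0: SEND seq=2000 -> in-order
Step 3: SEND seq=2110 -> out-of-order
Step 4: SEND seq=2069 -> in-order
Step 5: SEND seq=0 -> in-order
Step 6: SEND seq=2280 -> in-order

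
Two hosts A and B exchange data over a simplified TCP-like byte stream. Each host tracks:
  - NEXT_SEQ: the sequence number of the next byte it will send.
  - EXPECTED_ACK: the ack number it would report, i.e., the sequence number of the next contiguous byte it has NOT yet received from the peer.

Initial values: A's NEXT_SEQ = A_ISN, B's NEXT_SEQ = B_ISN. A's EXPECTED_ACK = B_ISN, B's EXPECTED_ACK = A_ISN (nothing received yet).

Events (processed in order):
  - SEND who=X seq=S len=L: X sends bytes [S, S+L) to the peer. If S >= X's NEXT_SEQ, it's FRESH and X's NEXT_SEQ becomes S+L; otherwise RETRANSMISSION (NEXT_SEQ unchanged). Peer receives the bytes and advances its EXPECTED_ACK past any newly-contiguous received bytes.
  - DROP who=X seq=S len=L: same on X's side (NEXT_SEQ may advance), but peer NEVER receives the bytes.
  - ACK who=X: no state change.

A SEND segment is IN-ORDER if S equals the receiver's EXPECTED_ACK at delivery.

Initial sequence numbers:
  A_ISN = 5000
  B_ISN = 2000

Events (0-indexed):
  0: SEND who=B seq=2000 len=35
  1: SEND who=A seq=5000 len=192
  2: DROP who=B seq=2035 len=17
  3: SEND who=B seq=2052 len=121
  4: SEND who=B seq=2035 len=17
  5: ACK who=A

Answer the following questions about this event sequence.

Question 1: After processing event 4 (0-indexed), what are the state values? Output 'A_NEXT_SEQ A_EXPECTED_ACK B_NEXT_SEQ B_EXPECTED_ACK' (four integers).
After event 0: A_seq=5000 A_ack=2035 B_seq=2035 B_ack=5000
After event 1: A_seq=5192 A_ack=2035 B_seq=2035 B_ack=5192
After event 2: A_seq=5192 A_ack=2035 B_seq=2052 B_ack=5192
After event 3: A_seq=5192 A_ack=2035 B_seq=2173 B_ack=5192
After event 4: A_seq=5192 A_ack=2173 B_seq=2173 B_ack=5192

5192 2173 2173 5192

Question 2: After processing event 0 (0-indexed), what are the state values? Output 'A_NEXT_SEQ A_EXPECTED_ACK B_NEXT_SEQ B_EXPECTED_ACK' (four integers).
After event 0: A_seq=5000 A_ack=2035 B_seq=2035 B_ack=5000

5000 2035 2035 5000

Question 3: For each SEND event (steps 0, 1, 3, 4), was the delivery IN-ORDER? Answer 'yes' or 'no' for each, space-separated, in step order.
Answer: yes yes no yes

Derivation:
Step 0: SEND seq=2000 -> in-order
Step 1: SEND seq=5000 -> in-order
Step 3: SEND seq=2052 -> out-of-order
Step 4: SEND seq=2035 -> in-order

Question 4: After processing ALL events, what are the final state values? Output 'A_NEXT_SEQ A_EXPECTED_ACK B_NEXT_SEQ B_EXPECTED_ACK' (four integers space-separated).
Answer: 5192 2173 2173 5192

Derivation:
After event 0: A_seq=5000 A_ack=2035 B_seq=2035 B_ack=5000
After event 1: A_seq=5192 A_ack=2035 B_seq=2035 B_ack=5192
After event 2: A_seq=5192 A_ack=2035 B_seq=2052 B_ack=5192
After event 3: A_seq=5192 A_ack=2035 B_seq=2173 B_ack=5192
After event 4: A_seq=5192 A_ack=2173 B_seq=2173 B_ack=5192
After event 5: A_seq=5192 A_ack=2173 B_seq=2173 B_ack=5192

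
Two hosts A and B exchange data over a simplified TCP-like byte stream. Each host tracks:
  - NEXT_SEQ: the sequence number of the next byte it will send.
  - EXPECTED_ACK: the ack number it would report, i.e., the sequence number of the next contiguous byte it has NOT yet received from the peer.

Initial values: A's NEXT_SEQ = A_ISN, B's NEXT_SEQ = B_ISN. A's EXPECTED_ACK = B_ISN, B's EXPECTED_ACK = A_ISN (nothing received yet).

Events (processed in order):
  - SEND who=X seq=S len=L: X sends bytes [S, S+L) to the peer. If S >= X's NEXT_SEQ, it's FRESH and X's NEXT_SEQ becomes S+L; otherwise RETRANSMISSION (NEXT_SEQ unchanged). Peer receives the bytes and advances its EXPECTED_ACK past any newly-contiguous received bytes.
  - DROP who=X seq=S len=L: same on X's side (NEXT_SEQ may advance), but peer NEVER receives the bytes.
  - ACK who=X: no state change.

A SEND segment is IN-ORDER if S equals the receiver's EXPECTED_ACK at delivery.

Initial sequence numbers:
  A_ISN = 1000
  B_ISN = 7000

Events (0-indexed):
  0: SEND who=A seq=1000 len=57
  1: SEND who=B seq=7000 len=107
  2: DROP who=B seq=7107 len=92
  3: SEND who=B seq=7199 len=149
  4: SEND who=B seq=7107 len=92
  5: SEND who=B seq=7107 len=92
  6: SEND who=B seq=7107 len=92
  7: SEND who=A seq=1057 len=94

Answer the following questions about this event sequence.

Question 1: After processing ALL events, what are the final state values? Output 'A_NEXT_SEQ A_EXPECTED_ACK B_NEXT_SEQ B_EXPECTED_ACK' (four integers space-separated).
After event 0: A_seq=1057 A_ack=7000 B_seq=7000 B_ack=1057
After event 1: A_seq=1057 A_ack=7107 B_seq=7107 B_ack=1057
After event 2: A_seq=1057 A_ack=7107 B_seq=7199 B_ack=1057
After event 3: A_seq=1057 A_ack=7107 B_seq=7348 B_ack=1057
After event 4: A_seq=1057 A_ack=7348 B_seq=7348 B_ack=1057
After event 5: A_seq=1057 A_ack=7348 B_seq=7348 B_ack=1057
After event 6: A_seq=1057 A_ack=7348 B_seq=7348 B_ack=1057
After event 7: A_seq=1151 A_ack=7348 B_seq=7348 B_ack=1151

Answer: 1151 7348 7348 1151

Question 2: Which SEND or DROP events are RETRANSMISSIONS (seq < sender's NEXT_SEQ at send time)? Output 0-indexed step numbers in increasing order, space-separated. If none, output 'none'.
Answer: 4 5 6

Derivation:
Step 0: SEND seq=1000 -> fresh
Step 1: SEND seq=7000 -> fresh
Step 2: DROP seq=7107 -> fresh
Step 3: SEND seq=7199 -> fresh
Step 4: SEND seq=7107 -> retransmit
Step 5: SEND seq=7107 -> retransmit
Step 6: SEND seq=7107 -> retransmit
Step 7: SEND seq=1057 -> fresh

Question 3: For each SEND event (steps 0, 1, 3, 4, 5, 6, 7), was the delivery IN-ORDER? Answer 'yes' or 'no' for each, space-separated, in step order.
Answer: yes yes no yes no no yes

Derivation:
Step 0: SEND seq=1000 -> in-order
Step 1: SEND seq=7000 -> in-order
Step 3: SEND seq=7199 -> out-of-order
Step 4: SEND seq=7107 -> in-order
Step 5: SEND seq=7107 -> out-of-order
Step 6: SEND seq=7107 -> out-of-order
Step 7: SEND seq=1057 -> in-order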